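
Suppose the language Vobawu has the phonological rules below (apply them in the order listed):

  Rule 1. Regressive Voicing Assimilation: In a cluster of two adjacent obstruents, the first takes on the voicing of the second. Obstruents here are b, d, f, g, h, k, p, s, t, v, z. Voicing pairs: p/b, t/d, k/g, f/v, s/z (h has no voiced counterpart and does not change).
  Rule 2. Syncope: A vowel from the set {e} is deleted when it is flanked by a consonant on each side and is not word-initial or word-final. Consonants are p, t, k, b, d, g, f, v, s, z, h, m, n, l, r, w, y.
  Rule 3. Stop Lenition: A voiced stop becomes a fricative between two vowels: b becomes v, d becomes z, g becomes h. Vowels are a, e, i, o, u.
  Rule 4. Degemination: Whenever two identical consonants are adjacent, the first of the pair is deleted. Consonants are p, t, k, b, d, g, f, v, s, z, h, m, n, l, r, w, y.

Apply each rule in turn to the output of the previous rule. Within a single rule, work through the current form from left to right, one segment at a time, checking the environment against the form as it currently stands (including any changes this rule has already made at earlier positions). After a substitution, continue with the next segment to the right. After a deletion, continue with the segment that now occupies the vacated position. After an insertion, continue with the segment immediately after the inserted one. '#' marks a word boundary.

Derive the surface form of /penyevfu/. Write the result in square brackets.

[pnyfu]

Rule 1 Regressive Voicing Assimilation: [penyevfu] → [penyeffu]
Rule 2 Syncope: [penyeffu] → [pnyffu]
Rule 3 Stop Lenition: no change — [pnyffu]
Rule 4 Degemination: [pnyffu] → [pnyfu]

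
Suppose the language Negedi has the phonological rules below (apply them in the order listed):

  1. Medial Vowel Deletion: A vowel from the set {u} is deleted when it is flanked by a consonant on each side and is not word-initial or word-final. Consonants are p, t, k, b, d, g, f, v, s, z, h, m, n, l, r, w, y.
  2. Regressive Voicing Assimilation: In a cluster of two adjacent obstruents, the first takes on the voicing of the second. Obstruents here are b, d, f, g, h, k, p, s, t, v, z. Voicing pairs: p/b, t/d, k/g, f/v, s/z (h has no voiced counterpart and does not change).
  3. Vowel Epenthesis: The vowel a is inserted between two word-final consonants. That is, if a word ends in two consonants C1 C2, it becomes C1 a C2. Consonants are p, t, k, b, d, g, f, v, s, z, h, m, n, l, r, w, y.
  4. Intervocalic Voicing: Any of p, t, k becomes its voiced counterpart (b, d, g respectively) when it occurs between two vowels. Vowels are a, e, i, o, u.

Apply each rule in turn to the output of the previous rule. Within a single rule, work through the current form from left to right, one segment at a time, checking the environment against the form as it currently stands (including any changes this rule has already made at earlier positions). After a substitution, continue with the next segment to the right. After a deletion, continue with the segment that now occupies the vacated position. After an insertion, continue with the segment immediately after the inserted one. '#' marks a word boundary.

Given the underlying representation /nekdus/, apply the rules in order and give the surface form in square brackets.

[negtas]

1 Medial Vowel Deletion: [nekdus] → [nekds]
2 Regressive Voicing Assimilation: [nekds] → [negts]
3 Vowel Epenthesis: [negts] → [negtas]
4 Intervocalic Voicing: no change — [negtas]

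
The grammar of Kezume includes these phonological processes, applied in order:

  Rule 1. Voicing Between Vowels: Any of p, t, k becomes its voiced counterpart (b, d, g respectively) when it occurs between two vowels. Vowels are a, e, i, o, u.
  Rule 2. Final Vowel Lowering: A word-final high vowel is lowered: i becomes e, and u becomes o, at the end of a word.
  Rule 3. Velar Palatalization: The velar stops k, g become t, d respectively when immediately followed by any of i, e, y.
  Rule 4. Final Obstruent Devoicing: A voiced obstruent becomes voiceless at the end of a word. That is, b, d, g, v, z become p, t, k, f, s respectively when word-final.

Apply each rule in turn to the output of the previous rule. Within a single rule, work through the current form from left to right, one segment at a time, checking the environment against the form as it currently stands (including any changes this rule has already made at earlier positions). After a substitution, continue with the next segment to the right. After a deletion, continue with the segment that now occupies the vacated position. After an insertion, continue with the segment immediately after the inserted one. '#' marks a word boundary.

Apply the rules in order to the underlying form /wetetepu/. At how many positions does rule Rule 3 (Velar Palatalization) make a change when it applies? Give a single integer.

0

Rule 1 Voicing Between Vowels: [wetetepu] → [wededebu]
Rule 2 Final Vowel Lowering: [wededebu] → [wededebo]
Rule 3 Velar Palatalization: no change — [wededebo]
Rule 4 Final Obstruent Devoicing: no change — [wededebo]
Rule Rule 3 changed 0 position(s).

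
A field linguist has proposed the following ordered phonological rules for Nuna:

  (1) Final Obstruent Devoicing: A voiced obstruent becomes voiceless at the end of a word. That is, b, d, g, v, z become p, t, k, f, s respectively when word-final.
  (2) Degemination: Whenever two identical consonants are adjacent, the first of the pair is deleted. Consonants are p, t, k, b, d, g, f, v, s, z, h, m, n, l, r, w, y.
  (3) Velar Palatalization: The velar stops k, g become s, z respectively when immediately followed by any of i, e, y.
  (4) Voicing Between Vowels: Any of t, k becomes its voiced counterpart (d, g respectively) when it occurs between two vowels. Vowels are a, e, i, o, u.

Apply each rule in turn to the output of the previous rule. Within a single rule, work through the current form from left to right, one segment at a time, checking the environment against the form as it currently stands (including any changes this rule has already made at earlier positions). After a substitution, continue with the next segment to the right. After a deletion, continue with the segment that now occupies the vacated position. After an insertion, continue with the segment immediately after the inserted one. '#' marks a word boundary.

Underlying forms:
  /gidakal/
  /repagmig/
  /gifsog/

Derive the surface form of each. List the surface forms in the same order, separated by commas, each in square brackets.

/gidakal/:
  (1) Final Obstruent Devoicing: no change — [gidakal]
  (2) Degemination: no change — [gidakal]
  (3) Velar Palatalization: [gidakal] → [zidakal]
  (4) Voicing Between Vowels: [zidakal] → [zidagal]
/repagmig/:
  (1) Final Obstruent Devoicing: [repagmig] → [repagmik]
  (2) Degemination: no change — [repagmik]
  (3) Velar Palatalization: no change — [repagmik]
  (4) Voicing Between Vowels: no change — [repagmik]
/gifsog/:
  (1) Final Obstruent Devoicing: [gifsog] → [gifsok]
  (2) Degemination: no change — [gifsok]
  (3) Velar Palatalization: [gifsok] → [zifsok]
  (4) Voicing Between Vowels: no change — [zifsok]

[zidagal], [repagmik], [zifsok]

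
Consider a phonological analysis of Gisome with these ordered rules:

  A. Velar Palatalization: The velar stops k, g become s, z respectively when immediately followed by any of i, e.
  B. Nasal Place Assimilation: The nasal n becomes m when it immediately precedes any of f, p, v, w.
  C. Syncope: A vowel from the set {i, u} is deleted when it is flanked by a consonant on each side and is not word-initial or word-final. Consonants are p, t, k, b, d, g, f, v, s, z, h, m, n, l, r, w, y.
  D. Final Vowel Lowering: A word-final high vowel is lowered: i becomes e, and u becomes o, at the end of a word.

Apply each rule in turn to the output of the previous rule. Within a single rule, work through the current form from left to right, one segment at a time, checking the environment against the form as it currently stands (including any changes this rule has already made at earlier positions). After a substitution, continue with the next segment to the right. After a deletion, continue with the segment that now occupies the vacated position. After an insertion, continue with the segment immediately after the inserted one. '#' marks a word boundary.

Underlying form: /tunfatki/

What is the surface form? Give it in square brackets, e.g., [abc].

A Velar Palatalization: [tunfatki] → [tunfatsi]
B Nasal Place Assimilation: [tunfatsi] → [tumfatsi]
C Syncope: [tumfatsi] → [tmfatsi]
D Final Vowel Lowering: [tmfatsi] → [tmfatse]

[tmfatse]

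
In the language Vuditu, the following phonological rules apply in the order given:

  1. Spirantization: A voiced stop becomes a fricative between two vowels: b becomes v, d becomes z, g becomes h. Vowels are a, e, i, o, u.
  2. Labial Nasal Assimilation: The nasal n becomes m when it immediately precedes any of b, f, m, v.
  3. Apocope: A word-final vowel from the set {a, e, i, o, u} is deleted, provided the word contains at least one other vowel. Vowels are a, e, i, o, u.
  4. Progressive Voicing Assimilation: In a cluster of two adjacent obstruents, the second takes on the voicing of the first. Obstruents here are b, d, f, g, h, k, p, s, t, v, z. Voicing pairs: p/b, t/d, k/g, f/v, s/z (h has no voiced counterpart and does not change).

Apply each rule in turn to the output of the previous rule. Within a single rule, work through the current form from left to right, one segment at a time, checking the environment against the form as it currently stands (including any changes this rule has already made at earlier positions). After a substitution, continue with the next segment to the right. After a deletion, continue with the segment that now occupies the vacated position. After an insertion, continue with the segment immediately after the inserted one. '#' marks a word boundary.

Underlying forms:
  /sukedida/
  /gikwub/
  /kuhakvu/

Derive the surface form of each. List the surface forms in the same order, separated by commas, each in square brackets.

/sukedida/:
  1 Spirantization: [sukedida] → [sukeziza]
  2 Labial Nasal Assimilation: no change — [sukeziza]
  3 Apocope: [sukeziza] → [sukeziz]
  4 Progressive Voicing Assimilation: no change — [sukeziz]
/gikwub/:
  1 Spirantization: no change — [gikwub]
  2 Labial Nasal Assimilation: no change — [gikwub]
  3 Apocope: no change — [gikwub]
  4 Progressive Voicing Assimilation: no change — [gikwub]
/kuhakvu/:
  1 Spirantization: no change — [kuhakvu]
  2 Labial Nasal Assimilation: no change — [kuhakvu]
  3 Apocope: [kuhakvu] → [kuhakv]
  4 Progressive Voicing Assimilation: [kuhakv] → [kuhakf]

[sukeziz], [gikwub], [kuhakf]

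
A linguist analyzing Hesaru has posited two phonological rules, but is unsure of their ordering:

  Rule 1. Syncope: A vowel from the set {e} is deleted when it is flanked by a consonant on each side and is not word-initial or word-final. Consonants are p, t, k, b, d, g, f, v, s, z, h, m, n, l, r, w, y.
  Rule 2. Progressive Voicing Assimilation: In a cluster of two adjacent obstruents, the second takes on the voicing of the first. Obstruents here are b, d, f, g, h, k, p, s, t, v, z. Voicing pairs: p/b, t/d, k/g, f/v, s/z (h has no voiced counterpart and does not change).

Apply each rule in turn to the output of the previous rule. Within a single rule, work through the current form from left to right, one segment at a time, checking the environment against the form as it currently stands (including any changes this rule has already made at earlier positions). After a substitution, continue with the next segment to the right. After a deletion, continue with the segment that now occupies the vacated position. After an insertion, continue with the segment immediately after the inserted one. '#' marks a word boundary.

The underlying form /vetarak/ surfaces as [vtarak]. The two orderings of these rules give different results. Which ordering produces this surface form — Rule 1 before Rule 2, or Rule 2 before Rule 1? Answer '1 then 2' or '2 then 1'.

2 then 1

Order 1 then 2:
  1 Syncope: [vetarak] → [vtarak]
  2 Progressive Voicing Assimilation: [vtarak] → [vdarak]
  result: [vdarak]
Order 2 then 1:
  2 Progressive Voicing Assimilation: no change — [vetarak]
  1 Syncope: [vetarak] → [vtarak]
  result: [vtarak]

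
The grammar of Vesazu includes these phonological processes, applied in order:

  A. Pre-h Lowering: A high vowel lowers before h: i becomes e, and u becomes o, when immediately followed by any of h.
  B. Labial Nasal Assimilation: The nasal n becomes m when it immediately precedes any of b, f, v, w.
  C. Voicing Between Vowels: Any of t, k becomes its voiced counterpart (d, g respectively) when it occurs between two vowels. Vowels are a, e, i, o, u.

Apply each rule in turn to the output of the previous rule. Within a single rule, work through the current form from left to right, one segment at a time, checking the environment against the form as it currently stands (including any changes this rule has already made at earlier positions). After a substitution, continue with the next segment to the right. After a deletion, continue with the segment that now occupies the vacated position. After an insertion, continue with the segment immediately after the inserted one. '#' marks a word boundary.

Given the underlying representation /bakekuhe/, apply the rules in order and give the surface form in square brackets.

A Pre-h Lowering: [bakekuhe] → [bakekohe]
B Labial Nasal Assimilation: no change — [bakekohe]
C Voicing Between Vowels: [bakekohe] → [bagegohe]

[bagegohe]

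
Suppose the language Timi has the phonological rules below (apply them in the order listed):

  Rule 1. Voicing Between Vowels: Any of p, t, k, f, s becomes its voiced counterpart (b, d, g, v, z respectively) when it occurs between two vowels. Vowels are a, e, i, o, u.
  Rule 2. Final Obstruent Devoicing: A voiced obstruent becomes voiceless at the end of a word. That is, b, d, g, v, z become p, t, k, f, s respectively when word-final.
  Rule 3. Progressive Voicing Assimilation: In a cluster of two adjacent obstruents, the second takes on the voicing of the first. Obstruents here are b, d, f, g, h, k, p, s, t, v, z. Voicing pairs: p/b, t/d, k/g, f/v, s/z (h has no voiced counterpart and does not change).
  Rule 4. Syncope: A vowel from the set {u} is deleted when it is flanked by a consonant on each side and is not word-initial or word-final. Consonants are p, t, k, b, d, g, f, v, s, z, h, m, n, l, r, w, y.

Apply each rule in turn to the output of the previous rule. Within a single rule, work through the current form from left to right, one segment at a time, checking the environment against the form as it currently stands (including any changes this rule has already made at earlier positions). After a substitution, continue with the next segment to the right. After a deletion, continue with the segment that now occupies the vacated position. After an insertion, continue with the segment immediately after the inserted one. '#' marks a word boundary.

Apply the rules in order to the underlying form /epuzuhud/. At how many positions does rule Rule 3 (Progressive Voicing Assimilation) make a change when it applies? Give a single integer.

0

Rule 1 Voicing Between Vowels: [epuzuhud] → [ebuzuhud]
Rule 2 Final Obstruent Devoicing: [ebuzuhud] → [ebuzuhut]
Rule 3 Progressive Voicing Assimilation: no change — [ebuzuhut]
Rule 4 Syncope: [ebuzuhut] → [ebzht]
Rule Rule 3 changed 0 position(s).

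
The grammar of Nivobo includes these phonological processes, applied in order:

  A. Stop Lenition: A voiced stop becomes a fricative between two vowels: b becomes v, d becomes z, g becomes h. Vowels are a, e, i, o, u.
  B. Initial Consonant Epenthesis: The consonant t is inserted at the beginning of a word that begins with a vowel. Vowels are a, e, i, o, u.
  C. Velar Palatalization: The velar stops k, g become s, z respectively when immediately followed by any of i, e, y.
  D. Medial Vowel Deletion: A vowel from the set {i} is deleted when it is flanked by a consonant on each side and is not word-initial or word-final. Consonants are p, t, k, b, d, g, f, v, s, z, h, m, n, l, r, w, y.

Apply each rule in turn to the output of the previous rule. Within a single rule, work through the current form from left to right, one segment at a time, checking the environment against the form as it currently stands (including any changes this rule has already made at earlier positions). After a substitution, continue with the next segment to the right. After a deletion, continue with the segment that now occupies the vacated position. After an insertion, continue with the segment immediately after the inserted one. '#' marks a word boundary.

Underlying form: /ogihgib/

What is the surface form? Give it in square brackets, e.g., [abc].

[tohhzb]

A Stop Lenition: [ogihgib] → [ohihgib]
B Initial Consonant Epenthesis: [ohihgib] → [tohihgib]
C Velar Palatalization: [tohihgib] → [tohihzib]
D Medial Vowel Deletion: [tohihzib] → [tohhzb]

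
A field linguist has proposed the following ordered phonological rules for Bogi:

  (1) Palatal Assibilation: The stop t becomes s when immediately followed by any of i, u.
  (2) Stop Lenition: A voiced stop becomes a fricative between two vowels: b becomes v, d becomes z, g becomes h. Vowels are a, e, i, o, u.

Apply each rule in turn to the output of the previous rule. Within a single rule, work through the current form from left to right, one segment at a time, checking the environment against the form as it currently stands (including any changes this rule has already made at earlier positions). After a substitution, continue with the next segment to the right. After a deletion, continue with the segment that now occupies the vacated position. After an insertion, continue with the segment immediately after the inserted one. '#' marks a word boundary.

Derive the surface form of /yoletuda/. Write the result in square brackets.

(1) Palatal Assibilation: [yoletuda] → [yolesuda]
(2) Stop Lenition: [yolesuda] → [yolesuza]

[yolesuza]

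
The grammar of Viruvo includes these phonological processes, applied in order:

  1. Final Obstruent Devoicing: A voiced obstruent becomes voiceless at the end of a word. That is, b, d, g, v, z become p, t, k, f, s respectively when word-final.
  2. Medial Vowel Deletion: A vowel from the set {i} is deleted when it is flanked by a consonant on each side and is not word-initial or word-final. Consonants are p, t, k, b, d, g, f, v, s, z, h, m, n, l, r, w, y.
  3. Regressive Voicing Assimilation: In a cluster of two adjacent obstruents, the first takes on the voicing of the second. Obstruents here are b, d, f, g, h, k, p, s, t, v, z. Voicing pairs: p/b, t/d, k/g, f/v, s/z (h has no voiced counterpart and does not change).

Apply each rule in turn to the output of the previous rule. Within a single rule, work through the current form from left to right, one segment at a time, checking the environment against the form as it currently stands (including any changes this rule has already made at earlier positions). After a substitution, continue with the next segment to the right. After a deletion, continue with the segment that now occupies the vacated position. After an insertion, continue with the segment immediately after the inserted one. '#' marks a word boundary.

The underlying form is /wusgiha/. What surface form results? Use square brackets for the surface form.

[wuzkha]

1 Final Obstruent Devoicing: no change — [wusgiha]
2 Medial Vowel Deletion: [wusgiha] → [wusgha]
3 Regressive Voicing Assimilation: [wusgha] → [wuzkha]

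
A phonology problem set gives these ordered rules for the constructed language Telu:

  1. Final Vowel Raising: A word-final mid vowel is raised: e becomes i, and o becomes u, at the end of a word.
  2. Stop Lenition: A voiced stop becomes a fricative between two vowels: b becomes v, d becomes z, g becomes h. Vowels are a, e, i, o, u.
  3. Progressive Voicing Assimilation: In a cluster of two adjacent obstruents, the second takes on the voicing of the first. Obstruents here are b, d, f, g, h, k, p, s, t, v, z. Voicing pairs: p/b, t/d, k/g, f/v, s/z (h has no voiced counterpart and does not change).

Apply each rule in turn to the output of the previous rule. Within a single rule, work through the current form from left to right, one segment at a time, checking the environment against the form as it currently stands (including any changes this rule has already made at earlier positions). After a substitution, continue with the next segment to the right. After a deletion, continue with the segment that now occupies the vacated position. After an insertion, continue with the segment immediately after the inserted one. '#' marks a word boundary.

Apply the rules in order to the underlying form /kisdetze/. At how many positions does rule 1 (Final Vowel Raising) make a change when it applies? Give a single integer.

1

1 Final Vowel Raising: [kisdetze] → [kisdetzi]
2 Stop Lenition: no change — [kisdetzi]
3 Progressive Voicing Assimilation: [kisdetzi] → [kistetsi]
Rule 1 changed 1 position(s).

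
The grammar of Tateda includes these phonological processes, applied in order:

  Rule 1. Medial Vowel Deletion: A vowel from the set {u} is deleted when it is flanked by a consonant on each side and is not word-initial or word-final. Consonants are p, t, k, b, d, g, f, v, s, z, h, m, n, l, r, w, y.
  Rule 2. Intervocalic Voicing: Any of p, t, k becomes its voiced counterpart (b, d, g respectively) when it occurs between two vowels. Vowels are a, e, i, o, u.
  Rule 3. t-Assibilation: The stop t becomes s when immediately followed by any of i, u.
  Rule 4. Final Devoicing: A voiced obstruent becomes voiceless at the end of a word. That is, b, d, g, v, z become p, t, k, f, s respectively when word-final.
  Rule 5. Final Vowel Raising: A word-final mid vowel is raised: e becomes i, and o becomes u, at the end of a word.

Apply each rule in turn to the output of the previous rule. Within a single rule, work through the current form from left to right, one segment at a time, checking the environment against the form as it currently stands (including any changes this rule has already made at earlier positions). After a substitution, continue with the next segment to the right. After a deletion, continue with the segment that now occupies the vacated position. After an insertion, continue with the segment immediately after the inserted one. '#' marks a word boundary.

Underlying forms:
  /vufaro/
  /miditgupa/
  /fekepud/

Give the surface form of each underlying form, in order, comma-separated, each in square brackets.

[vfaru], [miditgpa], [fegept]

/vufaro/:
  Rule 1 Medial Vowel Deletion: [vufaro] → [vfaro]
  Rule 2 Intervocalic Voicing: no change — [vfaro]
  Rule 3 t-Assibilation: no change — [vfaro]
  Rule 4 Final Devoicing: no change — [vfaro]
  Rule 5 Final Vowel Raising: [vfaro] → [vfaru]
/miditgupa/:
  Rule 1 Medial Vowel Deletion: [miditgupa] → [miditgpa]
  Rule 2 Intervocalic Voicing: no change — [miditgpa]
  Rule 3 t-Assibilation: no change — [miditgpa]
  Rule 4 Final Devoicing: no change — [miditgpa]
  Rule 5 Final Vowel Raising: no change — [miditgpa]
/fekepud/:
  Rule 1 Medial Vowel Deletion: [fekepud] → [fekepd]
  Rule 2 Intervocalic Voicing: [fekepd] → [fegepd]
  Rule 3 t-Assibilation: no change — [fegepd]
  Rule 4 Final Devoicing: [fegepd] → [fegept]
  Rule 5 Final Vowel Raising: no change — [fegept]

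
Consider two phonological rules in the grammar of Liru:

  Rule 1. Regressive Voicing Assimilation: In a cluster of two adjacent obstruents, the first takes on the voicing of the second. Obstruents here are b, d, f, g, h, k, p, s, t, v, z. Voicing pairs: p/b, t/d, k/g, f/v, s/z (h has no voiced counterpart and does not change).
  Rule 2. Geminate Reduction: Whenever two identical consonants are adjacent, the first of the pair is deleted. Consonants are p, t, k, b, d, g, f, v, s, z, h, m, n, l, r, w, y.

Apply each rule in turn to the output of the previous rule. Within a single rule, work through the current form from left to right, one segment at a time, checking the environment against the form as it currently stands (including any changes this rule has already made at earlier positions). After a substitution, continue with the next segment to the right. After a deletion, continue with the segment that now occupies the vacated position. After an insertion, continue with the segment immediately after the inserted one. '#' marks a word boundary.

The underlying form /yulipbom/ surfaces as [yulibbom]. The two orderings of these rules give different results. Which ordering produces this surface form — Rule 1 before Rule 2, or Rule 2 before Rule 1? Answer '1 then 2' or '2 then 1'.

2 then 1

Order 1 then 2:
  1 Regressive Voicing Assimilation: [yulipbom] → [yulibbom]
  2 Geminate Reduction: [yulibbom] → [yulibom]
  result: [yulibom]
Order 2 then 1:
  2 Geminate Reduction: no change — [yulipbom]
  1 Regressive Voicing Assimilation: [yulipbom] → [yulibbom]
  result: [yulibbom]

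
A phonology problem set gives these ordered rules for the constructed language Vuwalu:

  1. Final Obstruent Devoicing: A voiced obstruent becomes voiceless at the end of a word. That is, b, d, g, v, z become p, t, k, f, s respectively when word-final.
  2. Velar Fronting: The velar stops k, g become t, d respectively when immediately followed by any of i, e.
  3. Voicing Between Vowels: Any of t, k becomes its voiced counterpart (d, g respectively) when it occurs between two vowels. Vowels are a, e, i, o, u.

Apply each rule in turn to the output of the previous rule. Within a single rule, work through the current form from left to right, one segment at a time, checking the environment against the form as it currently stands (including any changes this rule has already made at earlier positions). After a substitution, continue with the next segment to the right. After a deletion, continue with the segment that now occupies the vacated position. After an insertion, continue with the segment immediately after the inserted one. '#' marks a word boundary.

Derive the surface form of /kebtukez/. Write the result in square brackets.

[tebtudes]

1 Final Obstruent Devoicing: [kebtukez] → [kebtukes]
2 Velar Fronting: [kebtukes] → [tebtutes]
3 Voicing Between Vowels: [tebtutes] → [tebtudes]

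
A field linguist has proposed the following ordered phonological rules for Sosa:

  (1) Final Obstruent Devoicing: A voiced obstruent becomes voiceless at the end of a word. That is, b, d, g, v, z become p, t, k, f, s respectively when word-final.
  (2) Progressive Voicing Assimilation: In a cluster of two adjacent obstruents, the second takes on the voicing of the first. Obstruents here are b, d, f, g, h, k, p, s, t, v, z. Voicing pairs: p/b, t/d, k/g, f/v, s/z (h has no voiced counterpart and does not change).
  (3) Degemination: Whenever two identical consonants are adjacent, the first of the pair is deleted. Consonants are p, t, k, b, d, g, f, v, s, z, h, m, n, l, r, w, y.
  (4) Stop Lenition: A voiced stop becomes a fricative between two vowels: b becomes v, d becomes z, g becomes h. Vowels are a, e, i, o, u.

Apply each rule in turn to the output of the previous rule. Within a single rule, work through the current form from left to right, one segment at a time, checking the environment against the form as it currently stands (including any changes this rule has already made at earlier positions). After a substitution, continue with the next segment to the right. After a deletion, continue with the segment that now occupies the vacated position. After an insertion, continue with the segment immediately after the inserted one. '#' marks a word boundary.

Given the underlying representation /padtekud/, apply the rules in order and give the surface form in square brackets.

(1) Final Obstruent Devoicing: [padtekud] → [padtekut]
(2) Progressive Voicing Assimilation: [padtekut] → [paddekut]
(3) Degemination: [paddekut] → [padekut]
(4) Stop Lenition: [padekut] → [pazekut]

[pazekut]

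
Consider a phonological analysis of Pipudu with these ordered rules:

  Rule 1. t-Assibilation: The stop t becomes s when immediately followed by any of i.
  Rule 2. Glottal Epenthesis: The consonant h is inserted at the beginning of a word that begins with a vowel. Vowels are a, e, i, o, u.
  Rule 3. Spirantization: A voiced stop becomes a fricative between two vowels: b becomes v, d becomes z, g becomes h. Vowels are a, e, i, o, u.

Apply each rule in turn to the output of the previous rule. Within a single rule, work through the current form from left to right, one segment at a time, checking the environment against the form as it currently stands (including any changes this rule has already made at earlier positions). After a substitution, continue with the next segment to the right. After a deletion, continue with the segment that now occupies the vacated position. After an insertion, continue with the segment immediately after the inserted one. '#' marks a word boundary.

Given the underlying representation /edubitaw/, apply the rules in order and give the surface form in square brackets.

[hezuvitaw]

Rule 1 t-Assibilation: no change — [edubitaw]
Rule 2 Glottal Epenthesis: [edubitaw] → [hedubitaw]
Rule 3 Spirantization: [hedubitaw] → [hezuvitaw]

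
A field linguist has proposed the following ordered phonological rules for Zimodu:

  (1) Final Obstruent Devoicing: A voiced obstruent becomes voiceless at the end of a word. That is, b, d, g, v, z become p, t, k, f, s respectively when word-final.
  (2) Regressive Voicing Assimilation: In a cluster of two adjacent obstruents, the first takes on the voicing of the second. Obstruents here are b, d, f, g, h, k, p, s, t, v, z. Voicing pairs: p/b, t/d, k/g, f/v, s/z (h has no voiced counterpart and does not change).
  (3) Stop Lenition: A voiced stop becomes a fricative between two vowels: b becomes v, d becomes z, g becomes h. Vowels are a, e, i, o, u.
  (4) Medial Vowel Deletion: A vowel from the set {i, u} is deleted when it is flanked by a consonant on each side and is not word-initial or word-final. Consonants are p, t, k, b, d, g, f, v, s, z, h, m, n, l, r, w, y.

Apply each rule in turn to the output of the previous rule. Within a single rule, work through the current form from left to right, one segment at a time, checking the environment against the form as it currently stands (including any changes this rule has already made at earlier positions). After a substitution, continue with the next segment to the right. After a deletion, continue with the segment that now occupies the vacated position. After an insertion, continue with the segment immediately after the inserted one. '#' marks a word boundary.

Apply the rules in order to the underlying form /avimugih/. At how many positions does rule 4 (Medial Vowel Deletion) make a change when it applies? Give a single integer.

3

(1) Final Obstruent Devoicing: no change — [avimugih]
(2) Regressive Voicing Assimilation: no change — [avimugih]
(3) Stop Lenition: [avimugih] → [avimuhih]
(4) Medial Vowel Deletion: [avimuhih] → [avmhh]
Rule 4 changed 3 position(s).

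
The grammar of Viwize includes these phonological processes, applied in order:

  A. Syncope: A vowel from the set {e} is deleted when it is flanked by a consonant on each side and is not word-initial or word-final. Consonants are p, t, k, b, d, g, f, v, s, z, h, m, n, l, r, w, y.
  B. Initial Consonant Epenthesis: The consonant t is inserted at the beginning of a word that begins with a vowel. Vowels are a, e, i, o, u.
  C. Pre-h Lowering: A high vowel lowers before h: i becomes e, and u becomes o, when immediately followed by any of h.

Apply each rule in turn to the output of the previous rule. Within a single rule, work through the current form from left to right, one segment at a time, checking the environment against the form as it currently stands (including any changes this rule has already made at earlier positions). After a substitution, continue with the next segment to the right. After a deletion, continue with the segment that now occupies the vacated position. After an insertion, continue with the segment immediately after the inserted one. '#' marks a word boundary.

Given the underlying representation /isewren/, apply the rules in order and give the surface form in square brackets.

[tiswrn]

A Syncope: [isewren] → [iswrn]
B Initial Consonant Epenthesis: [iswrn] → [tiswrn]
C Pre-h Lowering: no change — [tiswrn]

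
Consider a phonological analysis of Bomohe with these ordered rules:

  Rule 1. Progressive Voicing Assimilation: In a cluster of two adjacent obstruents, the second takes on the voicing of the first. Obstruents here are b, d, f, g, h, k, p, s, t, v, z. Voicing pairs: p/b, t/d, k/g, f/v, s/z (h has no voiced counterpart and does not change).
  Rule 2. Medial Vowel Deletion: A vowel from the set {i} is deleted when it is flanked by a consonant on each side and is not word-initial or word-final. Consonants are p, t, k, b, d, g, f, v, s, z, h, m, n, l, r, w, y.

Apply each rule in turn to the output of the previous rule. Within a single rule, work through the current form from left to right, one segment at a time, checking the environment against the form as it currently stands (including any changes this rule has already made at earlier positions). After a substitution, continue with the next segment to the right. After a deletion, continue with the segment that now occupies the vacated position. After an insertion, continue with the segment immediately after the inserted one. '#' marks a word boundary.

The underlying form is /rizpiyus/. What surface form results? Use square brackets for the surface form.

Rule 1 Progressive Voicing Assimilation: [rizpiyus] → [rizbiyus]
Rule 2 Medial Vowel Deletion: [rizbiyus] → [rzbyus]

[rzbyus]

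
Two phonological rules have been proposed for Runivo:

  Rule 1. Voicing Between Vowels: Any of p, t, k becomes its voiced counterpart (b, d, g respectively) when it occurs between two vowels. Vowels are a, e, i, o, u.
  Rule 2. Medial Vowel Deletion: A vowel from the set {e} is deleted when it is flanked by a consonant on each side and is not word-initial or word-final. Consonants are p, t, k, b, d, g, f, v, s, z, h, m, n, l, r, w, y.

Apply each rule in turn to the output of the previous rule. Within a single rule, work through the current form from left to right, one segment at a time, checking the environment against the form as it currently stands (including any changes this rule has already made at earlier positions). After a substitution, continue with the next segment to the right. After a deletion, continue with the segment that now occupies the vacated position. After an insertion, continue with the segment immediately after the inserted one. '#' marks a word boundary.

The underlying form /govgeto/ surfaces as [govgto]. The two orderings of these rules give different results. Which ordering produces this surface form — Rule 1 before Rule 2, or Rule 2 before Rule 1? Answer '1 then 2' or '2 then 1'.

Order 1 then 2:
  1 Voicing Between Vowels: [govgeto] → [govgedo]
  2 Medial Vowel Deletion: [govgedo] → [govgdo]
  result: [govgdo]
Order 2 then 1:
  2 Medial Vowel Deletion: [govgeto] → [govgto]
  1 Voicing Between Vowels: no change — [govgto]
  result: [govgto]

2 then 1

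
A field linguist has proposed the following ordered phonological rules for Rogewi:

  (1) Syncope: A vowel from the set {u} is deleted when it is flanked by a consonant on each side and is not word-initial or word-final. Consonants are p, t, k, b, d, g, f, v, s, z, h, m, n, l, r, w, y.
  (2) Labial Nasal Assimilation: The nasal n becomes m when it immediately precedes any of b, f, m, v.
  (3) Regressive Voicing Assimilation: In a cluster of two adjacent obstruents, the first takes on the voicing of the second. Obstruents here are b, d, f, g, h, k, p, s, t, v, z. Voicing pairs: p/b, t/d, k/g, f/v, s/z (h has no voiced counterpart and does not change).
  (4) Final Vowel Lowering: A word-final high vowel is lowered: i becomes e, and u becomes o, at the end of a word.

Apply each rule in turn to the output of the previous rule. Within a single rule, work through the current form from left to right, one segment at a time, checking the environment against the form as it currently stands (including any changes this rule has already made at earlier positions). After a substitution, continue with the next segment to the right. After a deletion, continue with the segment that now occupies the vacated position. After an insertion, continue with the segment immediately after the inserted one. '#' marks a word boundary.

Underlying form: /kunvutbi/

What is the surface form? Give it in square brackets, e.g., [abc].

[kmfdbe]

(1) Syncope: [kunvutbi] → [knvtbi]
(2) Labial Nasal Assimilation: [knvtbi] → [kmvtbi]
(3) Regressive Voicing Assimilation: [kmvtbi] → [kmfdbi]
(4) Final Vowel Lowering: [kmfdbi] → [kmfdbe]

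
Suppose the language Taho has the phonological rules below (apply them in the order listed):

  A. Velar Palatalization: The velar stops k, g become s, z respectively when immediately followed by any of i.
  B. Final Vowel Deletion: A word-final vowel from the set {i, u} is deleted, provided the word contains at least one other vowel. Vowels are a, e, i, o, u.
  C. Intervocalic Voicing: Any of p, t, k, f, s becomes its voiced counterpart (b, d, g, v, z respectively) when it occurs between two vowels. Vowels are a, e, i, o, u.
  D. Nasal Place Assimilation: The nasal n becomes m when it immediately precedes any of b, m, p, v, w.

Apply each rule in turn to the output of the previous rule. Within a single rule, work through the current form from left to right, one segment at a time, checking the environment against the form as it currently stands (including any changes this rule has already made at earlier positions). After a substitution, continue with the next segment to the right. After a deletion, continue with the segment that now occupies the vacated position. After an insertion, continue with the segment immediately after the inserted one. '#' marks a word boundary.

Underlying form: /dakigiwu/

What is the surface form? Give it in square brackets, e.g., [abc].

[daziziw]

A Velar Palatalization: [dakigiwu] → [dasiziwu]
B Final Vowel Deletion: [dasiziwu] → [dasiziw]
C Intervocalic Voicing: [dasiziw] → [daziziw]
D Nasal Place Assimilation: no change — [daziziw]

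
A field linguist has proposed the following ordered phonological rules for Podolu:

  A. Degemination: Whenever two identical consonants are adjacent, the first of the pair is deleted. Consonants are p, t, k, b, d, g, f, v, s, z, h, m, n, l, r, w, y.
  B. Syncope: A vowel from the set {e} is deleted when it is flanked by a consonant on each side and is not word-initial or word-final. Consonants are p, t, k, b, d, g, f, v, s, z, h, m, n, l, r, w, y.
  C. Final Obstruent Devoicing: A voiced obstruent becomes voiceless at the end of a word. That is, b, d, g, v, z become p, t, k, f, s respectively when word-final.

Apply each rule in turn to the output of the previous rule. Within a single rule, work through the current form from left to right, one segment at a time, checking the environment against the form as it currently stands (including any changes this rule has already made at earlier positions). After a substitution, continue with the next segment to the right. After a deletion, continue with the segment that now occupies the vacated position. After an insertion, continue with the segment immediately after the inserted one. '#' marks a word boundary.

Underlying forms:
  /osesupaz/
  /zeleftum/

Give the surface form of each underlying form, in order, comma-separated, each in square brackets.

[ossupas], [zlftum]

/osesupaz/:
  A Degemination: no change — [osesupaz]
  B Syncope: [osesupaz] → [ossupaz]
  C Final Obstruent Devoicing: [ossupaz] → [ossupas]
/zeleftum/:
  A Degemination: no change — [zeleftum]
  B Syncope: [zeleftum] → [zlftum]
  C Final Obstruent Devoicing: no change — [zlftum]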